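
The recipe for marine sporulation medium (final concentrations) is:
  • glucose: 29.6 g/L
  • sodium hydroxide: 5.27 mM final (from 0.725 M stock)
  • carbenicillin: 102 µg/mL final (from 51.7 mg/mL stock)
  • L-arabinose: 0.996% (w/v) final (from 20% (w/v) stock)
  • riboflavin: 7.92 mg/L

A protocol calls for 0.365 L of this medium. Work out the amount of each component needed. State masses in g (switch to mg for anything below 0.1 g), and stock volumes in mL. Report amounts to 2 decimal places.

Working volume: 0.365 L.
glucose: 29.6 g/L × 0.365 L = 10.80 g
sodium hydroxide: V = C2·V2/C1 = 5.27 mM × 365 mL ÷ 725 mM = 2.65 mL
carbenicillin: dilute stock: 102 µg/mL × 365 mL ÷ 51700 µg/mL = 0.72 mL
L-arabinose: dilute stock: 0.996% ÷ 20% × 365 mL = 18.18 mL
riboflavin: 7.92 mg/L × 0.365 L = 2.89 mg

glucose 10.80 g; sodium hydroxide 2.65 mL; carbenicillin 0.72 mL; L-arabinose 18.18 mL; riboflavin 2.89 mg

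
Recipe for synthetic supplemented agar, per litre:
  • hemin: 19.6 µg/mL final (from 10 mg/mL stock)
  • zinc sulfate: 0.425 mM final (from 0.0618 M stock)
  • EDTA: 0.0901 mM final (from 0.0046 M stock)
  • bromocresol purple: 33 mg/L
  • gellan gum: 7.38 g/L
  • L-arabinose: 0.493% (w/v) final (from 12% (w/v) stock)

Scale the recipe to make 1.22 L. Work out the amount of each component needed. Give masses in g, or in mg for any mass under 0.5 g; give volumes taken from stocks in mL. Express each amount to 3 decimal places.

Working volume: 1.22 L.
hemin: dilute stock: 19.6 µg/mL × 1220 mL ÷ 10000 µg/mL = 2.391 mL
zinc sulfate: dilute stock: 0.425 mM × 1220 mL ÷ 61.8 mM = 8.390 mL
EDTA: C1V1 = C2V2 → 0.0901 mM × 1220 mL ÷ 4.6 mM = 23.896 mL
bromocresol purple: 33 mg/L × 1.22 L = 40.260 mg
gellan gum: 7.38 g/L × 1.22 L = 9.004 g
L-arabinose: C1V1 = C2V2 → 0.493% ÷ 12% × 1220 mL = 50.122 mL

hemin 2.391 mL; zinc sulfate 8.390 mL; EDTA 23.896 mL; bromocresol purple 40.260 mg; gellan gum 9.004 g; L-arabinose 50.122 mL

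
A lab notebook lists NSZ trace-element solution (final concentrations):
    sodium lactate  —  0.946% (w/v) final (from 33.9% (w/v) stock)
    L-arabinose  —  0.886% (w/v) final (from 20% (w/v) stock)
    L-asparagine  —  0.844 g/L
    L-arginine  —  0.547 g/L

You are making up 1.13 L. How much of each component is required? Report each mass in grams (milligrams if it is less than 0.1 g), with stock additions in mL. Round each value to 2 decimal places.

sodium lactate 31.53 mL; L-arabinose 50.06 mL; L-asparagine 0.95 g; L-arginine 0.62 g

Scale factor relative to 1 L: 1.13.
sodium lactate: C1V1 = C2V2 → 0.946% ÷ 33.9% × 1130 mL = 31.53 mL
L-arabinose: V = C2·V2/C1 = 0.886% ÷ 20% × 1130 mL = 50.06 mL
L-asparagine: 0.844 g/L × 1.13 L = 0.95 g
L-arginine: 0.547 g/L × 1.13 L = 0.62 g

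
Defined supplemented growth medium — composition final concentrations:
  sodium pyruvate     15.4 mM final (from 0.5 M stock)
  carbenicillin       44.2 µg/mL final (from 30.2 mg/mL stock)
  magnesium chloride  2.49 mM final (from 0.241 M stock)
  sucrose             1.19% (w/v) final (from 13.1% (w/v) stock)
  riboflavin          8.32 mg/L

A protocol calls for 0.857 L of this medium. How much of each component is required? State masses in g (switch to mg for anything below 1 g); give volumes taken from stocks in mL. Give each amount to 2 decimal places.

sodium pyruvate 26.40 mL; carbenicillin 1.25 mL; magnesium chloride 8.85 mL; sucrose 77.85 mL; riboflavin 7.13 mg

Scale factor relative to 1 L: 0.857.
sodium pyruvate: dilute stock: 15.4 mM × 857 mL ÷ 500 mM = 26.40 mL
carbenicillin: V = C2·V2/C1 = 44.2 µg/mL × 857 mL ÷ 30200 µg/mL = 1.25 mL
magnesium chloride: V = C2·V2/C1 = 2.49 mM × 857 mL ÷ 241 mM = 8.85 mL
sucrose: V = C2·V2/C1 = 1.19% ÷ 13.1% × 857 mL = 77.85 mL
riboflavin: 8.32 mg/L × 0.857 L = 7.13 mg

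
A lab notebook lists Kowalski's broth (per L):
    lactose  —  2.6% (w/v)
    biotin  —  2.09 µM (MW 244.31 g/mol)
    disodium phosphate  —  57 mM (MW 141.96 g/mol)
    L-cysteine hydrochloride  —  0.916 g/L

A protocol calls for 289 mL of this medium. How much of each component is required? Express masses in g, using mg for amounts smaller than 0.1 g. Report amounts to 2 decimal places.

lactose 7.51 g; biotin 0.15 mg; disodium phosphate 2.34 g; L-cysteine hydrochloride 0.26 g

Scale factor relative to 1 L: 0.289.
lactose: 2.6% w/v = 26 g/L → 26 × 0.289 L = 7.51 g
biotin: 2.09 µmol/L × 244.31 g/mol × 0.289 L ÷ 1000 = 0.15 mg
disodium phosphate: 57 mmol/L × 141.96 g/mol × 0.289 L ÷ 1000 = 2.34 g
L-cysteine hydrochloride: 0.916 g/L × 0.289 L = 0.26 g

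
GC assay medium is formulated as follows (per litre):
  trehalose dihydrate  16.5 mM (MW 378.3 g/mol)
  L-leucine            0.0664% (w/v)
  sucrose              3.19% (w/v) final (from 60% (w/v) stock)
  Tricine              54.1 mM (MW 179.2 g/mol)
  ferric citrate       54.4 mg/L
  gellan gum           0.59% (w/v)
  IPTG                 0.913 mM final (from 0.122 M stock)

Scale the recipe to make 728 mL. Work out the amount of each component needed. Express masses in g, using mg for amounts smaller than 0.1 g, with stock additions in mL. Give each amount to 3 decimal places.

Target volume = 728 mL = 0.728 L.
trehalose dihydrate: 16.5 mmol/L × 378.3 g/mol × 0.728 L ÷ 1000 = 4.544 g
L-leucine: 0.0664 g per 100 mL × 728 mL ÷ 100 = 0.483 g
sucrose: dilute stock: 3.19% ÷ 60% × 728 mL = 38.705 mL
Tricine: 54.1 mmol/L × 179.2 g/mol × 0.728 L ÷ 1000 = 7.058 g
ferric citrate: 54.4 mg/L × 0.728 L = 39.603 mg
gellan gum: 0.59% w/v = 5.9 g/L → 5.9 × 0.728 L = 4.295 g
IPTG: V = C2·V2/C1 = 0.913 mM × 728 mL ÷ 122 mM = 5.448 mL

trehalose dihydrate 4.544 g; L-leucine 0.483 g; sucrose 38.705 mL; Tricine 7.058 g; ferric citrate 39.603 mg; gellan gum 4.295 g; IPTG 5.448 mL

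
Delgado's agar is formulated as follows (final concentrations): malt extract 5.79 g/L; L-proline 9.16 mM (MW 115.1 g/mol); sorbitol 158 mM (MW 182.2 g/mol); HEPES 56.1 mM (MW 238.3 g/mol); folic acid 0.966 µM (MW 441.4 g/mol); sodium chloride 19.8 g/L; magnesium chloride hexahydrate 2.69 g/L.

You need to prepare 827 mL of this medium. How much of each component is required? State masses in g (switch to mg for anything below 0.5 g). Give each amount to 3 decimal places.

Working volume: 827 mL = 0.827 L.
malt extract: 5.79 g/L × 0.827 L = 4.788 g
L-proline: 9.16 mmol/L × 115.1 g/mol × 0.827 L ÷ 1000 = 0.872 g
sorbitol: 158 mmol/L × 182.2 g/mol × 0.827 L ÷ 1000 = 23.807 g
HEPES: 56.1 mmol/L × 238.3 g/mol × 0.827 L ÷ 1000 = 11.056 g
folic acid: 0.966 µmol/L × 441.4 g/mol × 0.827 L ÷ 1000 = 0.353 mg
sodium chloride: 19.8 g/L × 0.827 L = 16.375 g
magnesium chloride hexahydrate: 2.69 g/L × 0.827 L = 2.225 g

malt extract 4.788 g; L-proline 0.872 g; sorbitol 23.807 g; HEPES 11.056 g; folic acid 0.353 mg; sodium chloride 16.375 g; magnesium chloride hexahydrate 2.225 g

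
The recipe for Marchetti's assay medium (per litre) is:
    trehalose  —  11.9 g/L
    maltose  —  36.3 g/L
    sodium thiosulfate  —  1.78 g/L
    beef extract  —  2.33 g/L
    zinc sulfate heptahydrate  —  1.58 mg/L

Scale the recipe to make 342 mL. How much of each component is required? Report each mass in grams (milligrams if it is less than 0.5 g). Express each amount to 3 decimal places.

Scale factor relative to 1 L: 0.342.
trehalose: 11.9 g/L × 0.342 L = 4.070 g
maltose: 36.3 g/L × 0.342 L = 12.415 g
sodium thiosulfate: 1.78 g/L × 0.342 L = 0.609 g
beef extract: 2.33 g/L × 0.342 L = 0.797 g
zinc sulfate heptahydrate: 1.58 mg/L × 0.342 L = 0.540 mg

trehalose 4.070 g; maltose 12.415 g; sodium thiosulfate 0.609 g; beef extract 0.797 g; zinc sulfate heptahydrate 0.540 mg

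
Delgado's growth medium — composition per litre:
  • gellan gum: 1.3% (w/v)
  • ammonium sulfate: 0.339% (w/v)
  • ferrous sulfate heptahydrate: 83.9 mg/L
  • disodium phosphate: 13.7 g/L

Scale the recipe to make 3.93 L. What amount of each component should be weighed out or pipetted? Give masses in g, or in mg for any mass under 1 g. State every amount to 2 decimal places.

Working volume: 3.93 L.
gellan gum: 1.3 g per 100 mL × 3930 mL ÷ 100 = 51.09 g
ammonium sulfate: 0.339% w/v = 3.39 g/L → 3.39 × 3.93 L = 13.32 g
ferrous sulfate heptahydrate: 83.9 mg/L × 3.93 L = 329.73 mg
disodium phosphate: 13.7 g/L × 3.93 L = 53.84 g

gellan gum 51.09 g; ammonium sulfate 13.32 g; ferrous sulfate heptahydrate 329.73 mg; disodium phosphate 53.84 g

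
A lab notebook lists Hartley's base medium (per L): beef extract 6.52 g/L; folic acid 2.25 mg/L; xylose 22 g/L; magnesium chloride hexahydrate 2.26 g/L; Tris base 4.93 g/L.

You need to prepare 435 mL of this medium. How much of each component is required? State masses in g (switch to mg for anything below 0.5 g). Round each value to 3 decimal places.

beef extract 2.836 g; folic acid 0.979 mg; xylose 9.570 g; magnesium chloride hexahydrate 0.983 g; Tris base 2.145 g

Working volume: 435 mL = 0.435 L.
beef extract: 6.52 g/L × 0.435 L = 2.836 g
folic acid: 2.25 mg/L × 0.435 L = 0.979 mg
xylose: 22 g/L × 0.435 L = 9.570 g
magnesium chloride hexahydrate: 2.26 g/L × 0.435 L = 0.983 g
Tris base: 4.93 g/L × 0.435 L = 2.145 g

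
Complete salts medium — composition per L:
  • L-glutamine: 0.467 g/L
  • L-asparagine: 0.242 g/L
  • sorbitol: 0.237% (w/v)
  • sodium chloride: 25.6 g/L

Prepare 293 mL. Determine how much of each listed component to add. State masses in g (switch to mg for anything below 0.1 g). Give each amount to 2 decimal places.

Target volume = 293 mL = 0.293 L.
L-glutamine: 0.467 g/L × 0.293 L = 0.14 g
L-asparagine: 0.242 g/L × 0.293 L = 0.070906 g = 70.91 mg
sorbitol: 0.237 g per 100 mL × 293 mL ÷ 100 = 0.69 g
sodium chloride: 25.6 g/L × 0.293 L = 7.50 g

L-glutamine 0.14 g; L-asparagine 70.91 mg; sorbitol 0.69 g; sodium chloride 7.50 g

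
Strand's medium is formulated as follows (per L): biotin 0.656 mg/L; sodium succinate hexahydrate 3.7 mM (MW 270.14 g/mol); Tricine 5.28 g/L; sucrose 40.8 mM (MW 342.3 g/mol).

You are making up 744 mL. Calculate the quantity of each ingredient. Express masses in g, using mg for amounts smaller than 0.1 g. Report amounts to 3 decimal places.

Scale factor relative to 1 L: 0.744.
biotin: 0.656 mg/L × 0.744 L = 0.488 mg
sodium succinate hexahydrate: 3.7 mmol/L × 270.14 g/mol × 0.744 L ÷ 1000 = 0.744 g
Tricine: 5.28 g/L × 0.744 L = 3.928 g
sucrose: 40.8 mmol/L × 342.3 g/mol × 0.744 L ÷ 1000 = 10.391 g

biotin 0.488 mg; sodium succinate hexahydrate 0.744 g; Tricine 3.928 g; sucrose 10.391 g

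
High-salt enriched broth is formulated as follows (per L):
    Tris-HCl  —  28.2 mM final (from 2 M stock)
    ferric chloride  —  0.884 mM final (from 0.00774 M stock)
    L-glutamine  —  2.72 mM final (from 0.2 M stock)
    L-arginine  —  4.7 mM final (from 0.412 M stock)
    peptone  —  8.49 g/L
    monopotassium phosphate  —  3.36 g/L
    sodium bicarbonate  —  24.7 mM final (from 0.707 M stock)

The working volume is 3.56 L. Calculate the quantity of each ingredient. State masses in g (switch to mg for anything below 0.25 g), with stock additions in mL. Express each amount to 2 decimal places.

Tris-HCl 50.20 mL; ferric chloride 406.59 mL; L-glutamine 48.42 mL; L-arginine 40.61 mL; peptone 30.22 g; monopotassium phosphate 11.96 g; sodium bicarbonate 124.37 mL

Working volume: 3.56 L.
Tris-HCl: dilute stock: 28.2 mM × 3560 mL ÷ 2000 mM = 50.20 mL
ferric chloride: C1V1 = C2V2 → 0.884 mM × 3560 mL ÷ 7.74 mM = 406.59 mL
L-glutamine: dilute stock: 2.72 mM × 3560 mL ÷ 200 mM = 48.42 mL
L-arginine: V = C2·V2/C1 = 4.7 mM × 3560 mL ÷ 412 mM = 40.61 mL
peptone: 8.49 g/L × 3.56 L = 30.22 g
monopotassium phosphate: 3.36 g/L × 3.56 L = 11.96 g
sodium bicarbonate: C1V1 = C2V2 → 24.7 mM × 3560 mL ÷ 707 mM = 124.37 mL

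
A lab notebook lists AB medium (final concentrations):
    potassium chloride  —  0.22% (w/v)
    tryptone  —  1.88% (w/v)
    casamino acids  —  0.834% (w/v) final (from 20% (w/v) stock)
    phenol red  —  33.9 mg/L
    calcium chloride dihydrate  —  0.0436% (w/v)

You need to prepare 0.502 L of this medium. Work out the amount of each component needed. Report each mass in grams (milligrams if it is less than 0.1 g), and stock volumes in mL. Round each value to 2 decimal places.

potassium chloride 1.10 g; tryptone 9.44 g; casamino acids 20.93 mL; phenol red 17.02 mg; calcium chloride dihydrate 0.22 g

Scale factor relative to 1 L: 0.502.
potassium chloride: 0.22 g per 100 mL × 502 mL ÷ 100 = 1.10 g
tryptone: 1.88% w/v = 18.8 g/L → 18.8 × 0.502 L = 9.44 g
casamino acids: V = C2·V2/C1 = 0.834% ÷ 20% × 502 mL = 20.93 mL
phenol red: 33.9 mg/L × 0.502 L = 17.02 mg
calcium chloride dihydrate: 0.0436% w/v = 0.436 g/L → 0.436 × 0.502 L = 0.22 g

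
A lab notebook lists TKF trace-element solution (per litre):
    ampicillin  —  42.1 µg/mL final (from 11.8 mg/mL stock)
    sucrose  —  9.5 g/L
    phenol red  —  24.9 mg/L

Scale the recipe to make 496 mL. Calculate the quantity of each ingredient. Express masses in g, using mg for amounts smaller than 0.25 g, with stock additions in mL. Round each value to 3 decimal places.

Working volume: 496 mL = 0.496 L.
ampicillin: V = C2·V2/C1 = 42.1 µg/mL × 496 mL ÷ 11800 µg/mL = 1.770 mL
sucrose: 9.5 g/L × 0.496 L = 4.712 g
phenol red: 24.9 mg/L × 0.496 L = 12.350 mg

ampicillin 1.770 mL; sucrose 4.712 g; phenol red 12.350 mg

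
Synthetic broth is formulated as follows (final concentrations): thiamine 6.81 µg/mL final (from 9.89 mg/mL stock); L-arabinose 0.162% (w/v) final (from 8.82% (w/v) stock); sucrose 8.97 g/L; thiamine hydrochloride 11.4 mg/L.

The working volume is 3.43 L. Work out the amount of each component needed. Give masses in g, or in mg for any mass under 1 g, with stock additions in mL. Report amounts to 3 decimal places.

Scale factor relative to 1 L: 3.43.
thiamine: dilute stock: 6.81 µg/mL × 3430 mL ÷ 9890 µg/mL = 2.362 mL
L-arabinose: V = C2·V2/C1 = 0.162% ÷ 8.82% × 3430 mL = 63.000 mL
sucrose: 8.97 g/L × 3.43 L = 30.767 g
thiamine hydrochloride: 11.4 mg/L × 3.43 L = 39.102 mg

thiamine 2.362 mL; L-arabinose 63.000 mL; sucrose 30.767 g; thiamine hydrochloride 39.102 mg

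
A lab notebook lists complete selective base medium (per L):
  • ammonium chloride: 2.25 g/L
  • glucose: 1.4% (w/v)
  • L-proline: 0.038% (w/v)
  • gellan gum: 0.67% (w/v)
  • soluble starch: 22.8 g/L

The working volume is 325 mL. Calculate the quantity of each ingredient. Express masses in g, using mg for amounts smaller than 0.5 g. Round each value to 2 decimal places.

ammonium chloride 0.73 g; glucose 4.55 g; L-proline 123.50 mg; gellan gum 2.18 g; soluble starch 7.41 g

Working volume: 325 mL = 0.325 L.
ammonium chloride: 2.25 g/L × 0.325 L = 0.73 g
glucose: 1.4 g per 100 mL × 325 mL ÷ 100 = 4.55 g
L-proline: 0.038% w/v = 0.38 g/L → 0.38 × 0.325 L = 0.1235 g = 123.50 mg
gellan gum: 0.67% w/v = 6.7 g/L → 6.7 × 0.325 L = 2.18 g
soluble starch: 22.8 g/L × 0.325 L = 7.41 g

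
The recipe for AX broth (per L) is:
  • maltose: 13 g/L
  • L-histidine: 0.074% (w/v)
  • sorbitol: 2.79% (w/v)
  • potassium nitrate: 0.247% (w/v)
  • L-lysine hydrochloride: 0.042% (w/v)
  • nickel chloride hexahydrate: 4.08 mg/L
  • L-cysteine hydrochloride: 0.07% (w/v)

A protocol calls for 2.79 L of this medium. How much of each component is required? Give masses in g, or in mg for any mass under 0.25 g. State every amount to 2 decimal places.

Scale factor relative to 1 L: 2.79.
maltose: 13 g/L × 2.79 L = 36.27 g
L-histidine: 0.074 g per 100 mL × 2790 mL ÷ 100 = 2.06 g
sorbitol: 2.79% w/v = 27.9 g/L → 27.9 × 2.79 L = 77.84 g
potassium nitrate: 0.247% w/v = 2.47 g/L → 2.47 × 2.79 L = 6.89 g
L-lysine hydrochloride: 0.042 g per 100 mL × 2790 mL ÷ 100 = 1.17 g
nickel chloride hexahydrate: 4.08 mg/L × 2.79 L = 11.38 mg
L-cysteine hydrochloride: 0.07% w/v = 0.7 g/L → 0.7 × 2.79 L = 1.95 g

maltose 36.27 g; L-histidine 2.06 g; sorbitol 77.84 g; potassium nitrate 6.89 g; L-lysine hydrochloride 1.17 g; nickel chloride hexahydrate 11.38 mg; L-cysteine hydrochloride 1.95 g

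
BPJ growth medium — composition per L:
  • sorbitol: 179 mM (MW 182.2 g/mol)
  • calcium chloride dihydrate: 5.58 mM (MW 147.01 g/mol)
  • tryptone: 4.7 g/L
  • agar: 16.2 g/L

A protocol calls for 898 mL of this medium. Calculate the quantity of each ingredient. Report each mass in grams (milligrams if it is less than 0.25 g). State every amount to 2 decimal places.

sorbitol 29.29 g; calcium chloride dihydrate 0.74 g; tryptone 4.22 g; agar 14.55 g

Scale factor relative to 1 L: 0.898.
sorbitol: 179 mmol/L × 182.2 g/mol × 0.898 L ÷ 1000 = 29.29 g
calcium chloride dihydrate: 5.58 mmol/L × 147.01 g/mol × 0.898 L ÷ 1000 = 0.74 g
tryptone: 4.7 g/L × 0.898 L = 4.22 g
agar: 16.2 g/L × 0.898 L = 14.55 g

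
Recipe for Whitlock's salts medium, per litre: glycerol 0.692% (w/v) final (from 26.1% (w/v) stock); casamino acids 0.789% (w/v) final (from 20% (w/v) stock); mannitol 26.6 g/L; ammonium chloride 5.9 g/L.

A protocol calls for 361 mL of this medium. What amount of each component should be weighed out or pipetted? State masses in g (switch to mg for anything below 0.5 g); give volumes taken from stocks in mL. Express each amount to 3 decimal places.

glycerol 9.571 mL; casamino acids 14.241 mL; mannitol 9.603 g; ammonium chloride 2.130 g

Working volume: 361 mL = 0.361 L.
glycerol: C1V1 = C2V2 → 0.692% ÷ 26.1% × 361 mL = 9.571 mL
casamino acids: V = C2·V2/C1 = 0.789% ÷ 20% × 361 mL = 14.241 mL
mannitol: 26.6 g/L × 0.361 L = 9.603 g
ammonium chloride: 5.9 g/L × 0.361 L = 2.130 g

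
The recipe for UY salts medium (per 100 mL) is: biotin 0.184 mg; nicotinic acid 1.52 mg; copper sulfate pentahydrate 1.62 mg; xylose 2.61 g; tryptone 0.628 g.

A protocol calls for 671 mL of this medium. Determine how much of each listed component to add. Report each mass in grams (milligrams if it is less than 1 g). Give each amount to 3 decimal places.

Scale factor = 671 mL / 100 mL = 6.71.
biotin: 0.184 mg × (671 mL / 100 mL) = 1.235 mg
nicotinic acid: 1.52 mg × (671 mL / 100 mL) = 10.199 mg
copper sulfate pentahydrate: 1.62 mg × (671 mL / 100 mL) = 10.870 mg
xylose: 2.61 g × (671 mL / 100 mL) = 17.513 g
tryptone: 0.628 g × (671 mL / 100 mL) = 4.214 g

biotin 1.235 mg; nicotinic acid 10.199 mg; copper sulfate pentahydrate 10.870 mg; xylose 17.513 g; tryptone 4.214 g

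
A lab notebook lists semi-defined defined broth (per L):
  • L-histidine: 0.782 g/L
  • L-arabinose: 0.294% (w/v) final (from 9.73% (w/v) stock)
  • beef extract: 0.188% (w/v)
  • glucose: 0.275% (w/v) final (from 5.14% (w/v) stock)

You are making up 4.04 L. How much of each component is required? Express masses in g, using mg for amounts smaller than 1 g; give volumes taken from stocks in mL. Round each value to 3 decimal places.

Working volume: 4.04 L.
L-histidine: 0.782 g/L × 4.04 L = 3.159 g
L-arabinose: V = C2·V2/C1 = 0.294% ÷ 9.73% × 4040 mL = 122.072 mL
beef extract: 0.188 g per 100 mL × 4040 mL ÷ 100 = 7.595 g
glucose: V = C2·V2/C1 = 0.275% ÷ 5.14% × 4040 mL = 216.148 mL

L-histidine 3.159 g; L-arabinose 122.072 mL; beef extract 7.595 g; glucose 216.148 mL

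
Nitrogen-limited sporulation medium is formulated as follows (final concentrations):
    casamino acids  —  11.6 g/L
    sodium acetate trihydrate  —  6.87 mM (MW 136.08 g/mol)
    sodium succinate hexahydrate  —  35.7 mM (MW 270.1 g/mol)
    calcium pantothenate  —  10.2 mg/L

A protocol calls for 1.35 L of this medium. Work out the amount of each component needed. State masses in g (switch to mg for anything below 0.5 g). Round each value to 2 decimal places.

Working volume: 1.35 L.
casamino acids: 11.6 g/L × 1.35 L = 15.66 g
sodium acetate trihydrate: 6.87 mmol/L × 136.08 g/mol × 1.35 L ÷ 1000 = 1.26 g
sodium succinate hexahydrate: 35.7 mmol/L × 270.1 g/mol × 1.35 L ÷ 1000 = 13.02 g
calcium pantothenate: 10.2 mg/L × 1.35 L = 13.77 mg

casamino acids 15.66 g; sodium acetate trihydrate 1.26 g; sodium succinate hexahydrate 13.02 g; calcium pantothenate 13.77 mg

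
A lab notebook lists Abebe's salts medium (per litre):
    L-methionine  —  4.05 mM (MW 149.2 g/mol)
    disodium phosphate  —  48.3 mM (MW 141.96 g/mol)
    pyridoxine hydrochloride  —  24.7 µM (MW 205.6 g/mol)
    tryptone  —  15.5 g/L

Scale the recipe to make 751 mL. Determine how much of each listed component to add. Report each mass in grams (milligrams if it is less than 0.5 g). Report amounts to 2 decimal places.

L-methionine 453.80 mg; disodium phosphate 5.15 g; pyridoxine hydrochloride 3.81 mg; tryptone 11.64 g

Target volume = 751 mL = 0.751 L.
L-methionine: 4.05 mmol/L × 149.2 mg/mmol × 0.751 L = 453.80 mg
disodium phosphate: 48.3 mmol/L × 141.96 g/mol × 0.751 L ÷ 1000 = 5.15 g
pyridoxine hydrochloride: 24.7 µmol/L × 205.6 g/mol × 0.751 L ÷ 1000 = 3.81 mg
tryptone: 15.5 g/L × 0.751 L = 11.64 g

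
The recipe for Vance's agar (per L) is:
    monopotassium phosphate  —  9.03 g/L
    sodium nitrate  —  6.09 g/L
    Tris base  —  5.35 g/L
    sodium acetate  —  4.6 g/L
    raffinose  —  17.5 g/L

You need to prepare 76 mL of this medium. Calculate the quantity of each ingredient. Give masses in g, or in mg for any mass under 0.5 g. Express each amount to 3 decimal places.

Scale factor relative to 1 L: 0.076.
monopotassium phosphate: 9.03 g/L × 0.076 L = 0.686 g
sodium nitrate: 6.09 g/L × 0.076 L = 0.46284 g = 462.840 mg
Tris base: 5.35 g/L × 0.076 L = 0.4066 g = 406.600 mg
sodium acetate: 4.6 g/L × 0.076 L = 0.3496 g = 349.600 mg
raffinose: 17.5 g/L × 0.076 L = 1.330 g

monopotassium phosphate 0.686 g; sodium nitrate 462.840 mg; Tris base 406.600 mg; sodium acetate 349.600 mg; raffinose 1.330 g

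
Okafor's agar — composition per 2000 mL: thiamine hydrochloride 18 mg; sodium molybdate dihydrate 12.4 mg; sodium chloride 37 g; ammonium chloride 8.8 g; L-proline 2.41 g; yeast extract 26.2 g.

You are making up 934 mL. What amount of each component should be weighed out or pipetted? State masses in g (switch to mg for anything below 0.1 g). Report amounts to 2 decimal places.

thiamine hydrochloride 8.41 mg; sodium molybdate dihydrate 5.79 mg; sodium chloride 17.28 g; ammonium chloride 4.11 g; L-proline 1.13 g; yeast extract 12.24 g

Ratio of target to recipe volume: 934 / 2000 = 0.467.
thiamine hydrochloride: 18 mg × (934 mL / 2000 mL) = 8.41 mg
sodium molybdate dihydrate: 12.4 mg × (934 mL / 2000 mL) = 5.79 mg
sodium chloride: 37 g × (934 mL / 2000 mL) = 17.28 g
ammonium chloride: 8.8 g × (934 mL / 2000 mL) = 4.11 g
L-proline: 2.41 g × (934 mL / 2000 mL) = 1.13 g
yeast extract: 26.2 g × (934 mL / 2000 mL) = 12.24 g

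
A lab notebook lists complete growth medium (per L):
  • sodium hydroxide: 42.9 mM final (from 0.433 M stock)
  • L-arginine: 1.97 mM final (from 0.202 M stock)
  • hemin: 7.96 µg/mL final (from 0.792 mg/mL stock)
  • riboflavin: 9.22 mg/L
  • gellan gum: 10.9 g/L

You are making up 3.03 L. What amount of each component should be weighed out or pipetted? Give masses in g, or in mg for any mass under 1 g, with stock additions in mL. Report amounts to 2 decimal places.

Working volume: 3.03 L.
sodium hydroxide: dilute stock: 42.9 mM × 3030 mL ÷ 433 mM = 300.20 mL
L-arginine: dilute stock: 1.97 mM × 3030 mL ÷ 202 mM = 29.55 mL
hemin: V = C2·V2/C1 = 7.96 µg/mL × 3030 mL ÷ 792 µg/mL = 30.45 mL
riboflavin: 9.22 mg/L × 3.03 L = 27.94 mg
gellan gum: 10.9 g/L × 3.03 L = 33.03 g

sodium hydroxide 300.20 mL; L-arginine 29.55 mL; hemin 30.45 mL; riboflavin 27.94 mg; gellan gum 33.03 g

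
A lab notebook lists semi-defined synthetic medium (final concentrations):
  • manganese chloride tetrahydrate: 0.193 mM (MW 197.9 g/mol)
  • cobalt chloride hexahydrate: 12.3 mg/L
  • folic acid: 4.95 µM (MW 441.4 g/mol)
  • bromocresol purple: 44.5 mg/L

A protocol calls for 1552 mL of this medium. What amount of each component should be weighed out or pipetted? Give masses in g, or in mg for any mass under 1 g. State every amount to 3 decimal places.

Working volume: 1552 mL = 1.552 L.
manganese chloride tetrahydrate: 0.193 mmol/L × 197.9 mg/mmol × 1.552 L = 59.278 mg
cobalt chloride hexahydrate: 12.3 mg/L × 1.552 L = 19.090 mg
folic acid: 4.95 µmol/L × 441.4 g/mol × 1.552 L ÷ 1000 = 3.391 mg
bromocresol purple: 44.5 mg/L × 1.552 L = 69.064 mg

manganese chloride tetrahydrate 59.278 mg; cobalt chloride hexahydrate 19.090 mg; folic acid 3.391 mg; bromocresol purple 69.064 mg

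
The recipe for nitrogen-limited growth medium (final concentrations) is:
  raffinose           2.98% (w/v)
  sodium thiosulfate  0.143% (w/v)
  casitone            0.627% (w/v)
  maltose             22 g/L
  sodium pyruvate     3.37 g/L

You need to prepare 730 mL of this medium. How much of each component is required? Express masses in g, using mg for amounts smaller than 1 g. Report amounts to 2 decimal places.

Working volume: 730 mL = 0.73 L.
raffinose: 2.98% w/v = 29.8 g/L → 29.8 × 0.73 L = 21.75 g
sodium thiosulfate: 0.143% w/v = 1.43 g/L → 1.43 × 0.73 L = 1.04 g
casitone: 0.627 g per 100 mL × 730 mL ÷ 100 = 4.58 g
maltose: 22 g/L × 0.73 L = 16.06 g
sodium pyruvate: 3.37 g/L × 0.73 L = 2.46 g

raffinose 21.75 g; sodium thiosulfate 1.04 g; casitone 4.58 g; maltose 16.06 g; sodium pyruvate 2.46 g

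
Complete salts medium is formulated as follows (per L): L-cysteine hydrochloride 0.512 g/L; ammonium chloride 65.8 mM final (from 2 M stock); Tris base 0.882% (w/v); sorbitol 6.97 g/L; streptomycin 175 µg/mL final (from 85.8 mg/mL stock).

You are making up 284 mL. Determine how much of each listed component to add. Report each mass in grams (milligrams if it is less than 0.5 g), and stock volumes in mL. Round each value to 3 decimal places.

L-cysteine hydrochloride 145.408 mg; ammonium chloride 9.344 mL; Tris base 2.505 g; sorbitol 1.979 g; streptomycin 0.579 mL

Working volume: 284 mL = 0.284 L.
L-cysteine hydrochloride: 0.512 g/L × 0.284 L = 0.145408 g = 145.408 mg
ammonium chloride: C1V1 = C2V2 → 65.8 mM × 284 mL ÷ 2000 mM = 9.344 mL
Tris base: 0.882% w/v = 8.82 g/L → 8.82 × 0.284 L = 2.505 g
sorbitol: 6.97 g/L × 0.284 L = 1.979 g
streptomycin: V = C2·V2/C1 = 175 µg/mL × 284 mL ÷ 85800 µg/mL = 0.579 mL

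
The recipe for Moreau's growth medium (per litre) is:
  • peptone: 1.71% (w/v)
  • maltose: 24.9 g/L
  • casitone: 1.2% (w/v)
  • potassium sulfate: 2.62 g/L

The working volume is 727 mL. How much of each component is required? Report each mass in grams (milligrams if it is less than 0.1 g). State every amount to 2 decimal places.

Working volume: 727 mL = 0.727 L.
peptone: 1.71% w/v = 17.1 g/L → 17.1 × 0.727 L = 12.43 g
maltose: 24.9 g/L × 0.727 L = 18.10 g
casitone: 1.2% w/v = 12 g/L → 12 × 0.727 L = 8.72 g
potassium sulfate: 2.62 g/L × 0.727 L = 1.90 g

peptone 12.43 g; maltose 18.10 g; casitone 8.72 g; potassium sulfate 1.90 g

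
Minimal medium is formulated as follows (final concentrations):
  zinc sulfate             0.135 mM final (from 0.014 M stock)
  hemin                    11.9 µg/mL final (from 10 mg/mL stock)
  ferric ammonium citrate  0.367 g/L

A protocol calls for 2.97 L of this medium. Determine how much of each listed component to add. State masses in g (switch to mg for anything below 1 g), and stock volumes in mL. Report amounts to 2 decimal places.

zinc sulfate 28.64 mL; hemin 3.53 mL; ferric ammonium citrate 1.09 g

Scale factor relative to 1 L: 2.97.
zinc sulfate: C1V1 = C2V2 → 0.135 mM × 2970 mL ÷ 14 mM = 28.64 mL
hemin: C1V1 = C2V2 → 11.9 µg/mL × 2970 mL ÷ 10000 µg/mL = 3.53 mL
ferric ammonium citrate: 0.367 g/L × 2.97 L = 1.09 g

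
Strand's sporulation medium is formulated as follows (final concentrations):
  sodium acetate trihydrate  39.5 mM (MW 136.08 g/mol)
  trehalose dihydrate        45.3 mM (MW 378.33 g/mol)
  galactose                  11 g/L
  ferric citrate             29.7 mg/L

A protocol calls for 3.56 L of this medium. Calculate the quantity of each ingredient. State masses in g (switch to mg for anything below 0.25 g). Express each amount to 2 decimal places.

sodium acetate trihydrate 19.14 g; trehalose dihydrate 61.01 g; galactose 39.16 g; ferric citrate 105.73 mg

Scale factor relative to 1 L: 3.56.
sodium acetate trihydrate: 39.5 mmol/L × 136.08 g/mol × 3.56 L ÷ 1000 = 19.14 g
trehalose dihydrate: 45.3 mmol/L × 378.33 g/mol × 3.56 L ÷ 1000 = 61.01 g
galactose: 11 g/L × 3.56 L = 39.16 g
ferric citrate: 29.7 mg/L × 3.56 L = 105.73 mg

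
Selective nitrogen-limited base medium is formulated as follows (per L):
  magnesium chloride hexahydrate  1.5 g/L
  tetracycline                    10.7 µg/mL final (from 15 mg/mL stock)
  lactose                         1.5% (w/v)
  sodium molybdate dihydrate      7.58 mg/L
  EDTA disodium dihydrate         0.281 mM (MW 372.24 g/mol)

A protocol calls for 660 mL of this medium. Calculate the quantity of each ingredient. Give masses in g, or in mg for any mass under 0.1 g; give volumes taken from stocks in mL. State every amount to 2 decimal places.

magnesium chloride hexahydrate 0.99 g; tetracycline 0.47 mL; lactose 9.90 g; sodium molybdate dihydrate 5.00 mg; EDTA disodium dihydrate 69.04 mg

Working volume: 660 mL = 0.66 L.
magnesium chloride hexahydrate: 1.5 g/L × 0.66 L = 0.99 g
tetracycline: V = C2·V2/C1 = 10.7 µg/mL × 660 mL ÷ 15000 µg/mL = 0.47 mL
lactose: 1.5% w/v = 15 g/L → 15 × 0.66 L = 9.90 g
sodium molybdate dihydrate: 7.58 mg/L × 0.66 L = 5.00 mg
EDTA disodium dihydrate: 0.281 mmol/L × 372.24 mg/mmol × 0.66 L = 69.04 mg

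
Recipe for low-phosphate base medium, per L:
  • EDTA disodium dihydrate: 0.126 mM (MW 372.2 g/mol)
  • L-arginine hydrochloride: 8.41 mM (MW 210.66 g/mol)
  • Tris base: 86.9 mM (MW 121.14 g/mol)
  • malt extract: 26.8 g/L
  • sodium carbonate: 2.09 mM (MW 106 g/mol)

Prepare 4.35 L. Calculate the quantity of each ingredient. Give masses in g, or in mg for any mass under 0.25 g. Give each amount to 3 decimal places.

Scale factor relative to 1 L: 4.35.
EDTA disodium dihydrate: 0.126 mmol/L × 372.2 mg/mmol × 4.35 L = 204.003 mg
L-arginine hydrochloride: 8.41 mmol/L × 210.66 g/mol × 4.35 L ÷ 1000 = 7.707 g
Tris base: 86.9 mmol/L × 121.14 g/mol × 4.35 L ÷ 1000 = 45.793 g
malt extract: 26.8 g/L × 4.35 L = 116.580 g
sodium carbonate: 2.09 mmol/L × 106 g/mol × 4.35 L ÷ 1000 = 0.964 g

EDTA disodium dihydrate 204.003 mg; L-arginine hydrochloride 7.707 g; Tris base 45.793 g; malt extract 116.580 g; sodium carbonate 0.964 g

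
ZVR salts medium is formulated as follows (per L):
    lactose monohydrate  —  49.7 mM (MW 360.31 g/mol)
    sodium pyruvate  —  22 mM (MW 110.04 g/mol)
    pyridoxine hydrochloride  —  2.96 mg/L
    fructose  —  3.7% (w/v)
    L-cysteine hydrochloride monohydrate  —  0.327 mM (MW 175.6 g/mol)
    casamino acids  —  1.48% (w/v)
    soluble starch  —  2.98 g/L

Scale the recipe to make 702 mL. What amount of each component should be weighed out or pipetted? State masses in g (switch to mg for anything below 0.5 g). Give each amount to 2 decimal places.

Scale factor relative to 1 L: 0.702.
lactose monohydrate: 49.7 mmol/L × 360.31 g/mol × 0.702 L ÷ 1000 = 12.57 g
sodium pyruvate: 22 mmol/L × 110.04 g/mol × 0.702 L ÷ 1000 = 1.70 g
pyridoxine hydrochloride: 2.96 mg/L × 0.702 L = 2.08 mg
fructose: 3.7% w/v = 37 g/L → 37 × 0.702 L = 25.97 g
L-cysteine hydrochloride monohydrate: 0.327 mmol/L × 175.6 mg/mmol × 0.702 L = 40.31 mg
casamino acids: 1.48% w/v = 14.8 g/L → 14.8 × 0.702 L = 10.39 g
soluble starch: 2.98 g/L × 0.702 L = 2.09 g

lactose monohydrate 12.57 g; sodium pyruvate 1.70 g; pyridoxine hydrochloride 2.08 mg; fructose 25.97 g; L-cysteine hydrochloride monohydrate 40.31 mg; casamino acids 10.39 g; soluble starch 2.09 g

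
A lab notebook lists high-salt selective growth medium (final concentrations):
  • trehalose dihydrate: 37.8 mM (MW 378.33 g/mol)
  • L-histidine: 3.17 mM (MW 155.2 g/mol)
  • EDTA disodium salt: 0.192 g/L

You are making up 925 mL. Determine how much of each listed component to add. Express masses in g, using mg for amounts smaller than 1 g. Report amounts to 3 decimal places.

trehalose dihydrate 13.228 g; L-histidine 455.085 mg; EDTA disodium salt 177.600 mg

Target volume = 925 mL = 0.925 L.
trehalose dihydrate: 37.8 mmol/L × 378.33 g/mol × 0.925 L ÷ 1000 = 13.228 g
L-histidine: 3.17 mmol/L × 155.2 mg/mmol × 0.925 L = 455.085 mg
EDTA disodium salt: 0.192 g/L × 0.925 L = 0.1776 g = 177.600 mg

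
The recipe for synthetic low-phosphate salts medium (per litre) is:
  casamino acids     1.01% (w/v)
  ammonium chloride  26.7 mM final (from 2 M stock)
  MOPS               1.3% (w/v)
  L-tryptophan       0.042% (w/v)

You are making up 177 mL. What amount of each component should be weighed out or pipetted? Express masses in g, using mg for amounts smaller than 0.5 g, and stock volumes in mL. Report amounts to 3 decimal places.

casamino acids 1.788 g; ammonium chloride 2.363 mL; MOPS 2.301 g; L-tryptophan 74.340 mg

Working volume: 177 mL = 0.177 L.
casamino acids: 1.01% w/v = 10.1 g/L → 10.1 × 0.177 L = 1.788 g
ammonium chloride: V = C2·V2/C1 = 26.7 mM × 177 mL ÷ 2000 mM = 2.363 mL
MOPS: 1.3% w/v = 13 g/L → 13 × 0.177 L = 2.301 g
L-tryptophan: 0.042% w/v = 0.42 g/L → 0.42 × 0.177 L = 0.07434 g = 74.340 mg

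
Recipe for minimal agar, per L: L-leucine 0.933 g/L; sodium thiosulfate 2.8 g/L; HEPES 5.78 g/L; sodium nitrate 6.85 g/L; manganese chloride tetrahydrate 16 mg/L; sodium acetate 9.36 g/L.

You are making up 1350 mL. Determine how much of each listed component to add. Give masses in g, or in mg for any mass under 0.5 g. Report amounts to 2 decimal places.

L-leucine 1.26 g; sodium thiosulfate 3.78 g; HEPES 7.80 g; sodium nitrate 9.25 g; manganese chloride tetrahydrate 21.60 mg; sodium acetate 12.64 g

Working volume: 1350 mL = 1.35 L.
L-leucine: 0.933 g/L × 1.35 L = 1.26 g
sodium thiosulfate: 2.8 g/L × 1.35 L = 3.78 g
HEPES: 5.78 g/L × 1.35 L = 7.80 g
sodium nitrate: 6.85 g/L × 1.35 L = 9.25 g
manganese chloride tetrahydrate: 16 mg/L × 1.35 L = 21.60 mg
sodium acetate: 9.36 g/L × 1.35 L = 12.64 g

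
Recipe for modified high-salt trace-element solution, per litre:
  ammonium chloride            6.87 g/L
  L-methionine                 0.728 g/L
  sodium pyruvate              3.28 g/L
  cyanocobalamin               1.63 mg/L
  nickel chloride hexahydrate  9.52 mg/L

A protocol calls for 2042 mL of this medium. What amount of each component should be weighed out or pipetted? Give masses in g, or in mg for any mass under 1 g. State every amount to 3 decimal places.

Scale factor relative to 1 L: 2.042.
ammonium chloride: 6.87 g/L × 2.042 L = 14.029 g
L-methionine: 0.728 g/L × 2.042 L = 1.487 g
sodium pyruvate: 3.28 g/L × 2.042 L = 6.698 g
cyanocobalamin: 1.63 mg/L × 2.042 L = 3.328 mg
nickel chloride hexahydrate: 9.52 mg/L × 2.042 L = 19.440 mg

ammonium chloride 14.029 g; L-methionine 1.487 g; sodium pyruvate 6.698 g; cyanocobalamin 3.328 mg; nickel chloride hexahydrate 19.440 mg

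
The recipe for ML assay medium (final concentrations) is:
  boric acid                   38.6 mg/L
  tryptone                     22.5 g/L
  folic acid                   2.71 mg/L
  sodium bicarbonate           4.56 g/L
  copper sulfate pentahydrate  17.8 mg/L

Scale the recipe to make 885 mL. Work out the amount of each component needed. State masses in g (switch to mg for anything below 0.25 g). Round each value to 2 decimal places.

Target volume = 885 mL = 0.885 L.
boric acid: 38.6 mg/L × 0.885 L = 34.16 mg
tryptone: 22.5 g/L × 0.885 L = 19.91 g
folic acid: 2.71 mg/L × 0.885 L = 2.40 mg
sodium bicarbonate: 4.56 g/L × 0.885 L = 4.04 g
copper sulfate pentahydrate: 17.8 mg/L × 0.885 L = 15.75 mg

boric acid 34.16 mg; tryptone 19.91 g; folic acid 2.40 mg; sodium bicarbonate 4.04 g; copper sulfate pentahydrate 15.75 mg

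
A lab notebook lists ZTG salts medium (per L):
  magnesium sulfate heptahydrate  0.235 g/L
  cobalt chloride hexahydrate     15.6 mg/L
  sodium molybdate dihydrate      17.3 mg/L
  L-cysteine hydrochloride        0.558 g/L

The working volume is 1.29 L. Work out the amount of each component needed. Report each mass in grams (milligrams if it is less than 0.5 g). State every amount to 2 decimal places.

Working volume: 1.29 L.
magnesium sulfate heptahydrate: 0.235 g/L × 1.29 L = 0.30315 g = 303.15 mg
cobalt chloride hexahydrate: 15.6 mg/L × 1.29 L = 20.12 mg
sodium molybdate dihydrate: 17.3 mg/L × 1.29 L = 22.32 mg
L-cysteine hydrochloride: 0.558 g/L × 1.29 L = 0.72 g

magnesium sulfate heptahydrate 303.15 mg; cobalt chloride hexahydrate 20.12 mg; sodium molybdate dihydrate 22.32 mg; L-cysteine hydrochloride 0.72 g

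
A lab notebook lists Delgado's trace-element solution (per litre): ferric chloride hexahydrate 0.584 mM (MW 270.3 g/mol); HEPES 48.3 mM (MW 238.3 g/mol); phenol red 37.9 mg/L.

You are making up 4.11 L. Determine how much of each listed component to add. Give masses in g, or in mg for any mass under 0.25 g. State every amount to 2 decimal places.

ferric chloride hexahydrate 0.65 g; HEPES 47.31 g; phenol red 155.77 mg

Working volume: 4.11 L.
ferric chloride hexahydrate: 0.584 mmol/L × 270.3 g/mol × 4.11 L ÷ 1000 = 0.65 g
HEPES: 48.3 mmol/L × 238.3 g/mol × 4.11 L ÷ 1000 = 47.31 g
phenol red: 37.9 mg/L × 4.11 L = 155.77 mg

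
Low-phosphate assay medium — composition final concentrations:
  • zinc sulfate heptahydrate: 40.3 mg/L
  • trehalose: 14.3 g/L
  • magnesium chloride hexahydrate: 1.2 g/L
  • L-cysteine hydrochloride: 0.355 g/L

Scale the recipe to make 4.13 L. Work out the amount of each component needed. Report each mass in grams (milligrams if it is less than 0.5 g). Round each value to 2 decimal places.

Scale factor relative to 1 L: 4.13.
zinc sulfate heptahydrate: 40.3 mg/L × 4.13 L = 166.44 mg
trehalose: 14.3 g/L × 4.13 L = 59.06 g
magnesium chloride hexahydrate: 1.2 g/L × 4.13 L = 4.96 g
L-cysteine hydrochloride: 0.355 g/L × 4.13 L = 1.47 g

zinc sulfate heptahydrate 166.44 mg; trehalose 59.06 g; magnesium chloride hexahydrate 4.96 g; L-cysteine hydrochloride 1.47 g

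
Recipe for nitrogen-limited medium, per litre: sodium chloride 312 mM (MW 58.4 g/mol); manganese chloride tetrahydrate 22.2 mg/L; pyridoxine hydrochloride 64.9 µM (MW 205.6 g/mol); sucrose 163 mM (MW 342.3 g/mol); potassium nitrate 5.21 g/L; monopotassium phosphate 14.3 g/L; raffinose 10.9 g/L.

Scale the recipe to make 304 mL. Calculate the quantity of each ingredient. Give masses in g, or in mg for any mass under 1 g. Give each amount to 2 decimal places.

Working volume: 304 mL = 0.304 L.
sodium chloride: 312 mmol/L × 58.4 g/mol × 0.304 L ÷ 1000 = 5.54 g
manganese chloride tetrahydrate: 22.2 mg/L × 0.304 L = 6.75 mg
pyridoxine hydrochloride: 64.9 µmol/L × 205.6 g/mol × 0.304 L ÷ 1000 = 4.06 mg
sucrose: 163 mmol/L × 342.3 g/mol × 0.304 L ÷ 1000 = 16.96 g
potassium nitrate: 5.21 g/L × 0.304 L = 1.58 g
monopotassium phosphate: 14.3 g/L × 0.304 L = 4.35 g
raffinose: 10.9 g/L × 0.304 L = 3.31 g

sodium chloride 5.54 g; manganese chloride tetrahydrate 6.75 mg; pyridoxine hydrochloride 4.06 mg; sucrose 16.96 g; potassium nitrate 1.58 g; monopotassium phosphate 4.35 g; raffinose 3.31 g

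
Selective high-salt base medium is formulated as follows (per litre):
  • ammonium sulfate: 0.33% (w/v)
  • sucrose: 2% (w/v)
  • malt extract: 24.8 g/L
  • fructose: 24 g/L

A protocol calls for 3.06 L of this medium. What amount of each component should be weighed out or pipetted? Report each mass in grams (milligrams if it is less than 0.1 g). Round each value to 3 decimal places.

Scale factor relative to 1 L: 3.06.
ammonium sulfate: 0.33 g per 100 mL × 3060 mL ÷ 100 = 10.098 g
sucrose: 2% w/v = 20 g/L → 20 × 3.06 L = 61.200 g
malt extract: 24.8 g/L × 3.06 L = 75.888 g
fructose: 24 g/L × 3.06 L = 73.440 g

ammonium sulfate 10.098 g; sucrose 61.200 g; malt extract 75.888 g; fructose 73.440 g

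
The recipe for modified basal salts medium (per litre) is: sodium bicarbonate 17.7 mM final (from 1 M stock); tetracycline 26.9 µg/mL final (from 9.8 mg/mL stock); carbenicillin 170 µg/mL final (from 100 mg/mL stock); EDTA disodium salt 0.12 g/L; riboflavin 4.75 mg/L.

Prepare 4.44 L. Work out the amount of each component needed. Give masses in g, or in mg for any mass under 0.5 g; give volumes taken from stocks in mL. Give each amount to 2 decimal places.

Scale factor relative to 1 L: 4.44.
sodium bicarbonate: dilute stock: 17.7 mM × 4440 mL ÷ 1000 mM = 78.59 mL
tetracycline: V = C2·V2/C1 = 26.9 µg/mL × 4440 mL ÷ 9800 µg/mL = 12.19 mL
carbenicillin: V = C2·V2/C1 = 170 µg/mL × 4440 mL ÷ 100000 µg/mL = 7.55 mL
EDTA disodium salt: 0.12 g/L × 4.44 L = 0.53 g
riboflavin: 4.75 mg/L × 4.44 L = 21.09 mg

sodium bicarbonate 78.59 mL; tetracycline 12.19 mL; carbenicillin 7.55 mL; EDTA disodium salt 0.53 g; riboflavin 21.09 mg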